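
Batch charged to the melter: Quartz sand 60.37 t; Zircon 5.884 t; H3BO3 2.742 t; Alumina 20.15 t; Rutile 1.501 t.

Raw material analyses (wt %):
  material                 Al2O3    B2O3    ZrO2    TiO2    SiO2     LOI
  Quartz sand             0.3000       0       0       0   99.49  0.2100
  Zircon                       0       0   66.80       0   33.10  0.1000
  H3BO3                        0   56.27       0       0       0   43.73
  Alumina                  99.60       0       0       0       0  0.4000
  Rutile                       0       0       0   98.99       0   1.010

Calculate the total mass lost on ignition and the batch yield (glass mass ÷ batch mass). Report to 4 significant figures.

LOI loss = 1.427 t; glass = 89.22 t; yield = 98.43%

Mid-chain values are displayed rounded to four significant figures within the worked lines — all internal work runs at exact precision throughout — each reported figure includes exactly one rounding — all derived quantities are computed in full precision (the yield, five oxide percentages, net glass mass, totals, LOI) from the weighed amounts per 89.22 t of glass, as quoted within problem or answer.
Each material's LOI contribution:
  Quartz sand: 60.37 × 0.002100 = 0.1268 t
  Zircon: 5.884 × 0.001000 = 0.005884 t
  H3BO3: 2.742 × 0.4373 = 1.199 t
  Alumina: 20.15 × 0.004000 = 0.08060 t
  Rutile: 1.501 × 0.01010 = 0.01516 t
Total LOI = 1.427 t
Glass = batch − LOI = 90.65 − 1.427 = 89.22 t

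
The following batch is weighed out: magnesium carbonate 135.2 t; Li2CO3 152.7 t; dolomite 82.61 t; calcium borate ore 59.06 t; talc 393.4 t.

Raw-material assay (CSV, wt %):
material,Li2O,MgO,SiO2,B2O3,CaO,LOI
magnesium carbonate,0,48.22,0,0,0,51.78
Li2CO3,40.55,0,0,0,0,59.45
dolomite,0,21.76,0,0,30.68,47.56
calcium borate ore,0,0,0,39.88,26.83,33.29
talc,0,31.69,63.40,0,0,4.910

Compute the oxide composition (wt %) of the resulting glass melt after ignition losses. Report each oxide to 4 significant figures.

Glass mass = 583.9 t (batch 823.0 − LOI 239.1).
Composition: Li2O 10.60%, MgO 35.59%, SiO2 42.71%, B2O3 4.034%, CaO 7.054%

The whole derivation maintains full float precision at every stage — the intermediate values are printed rounded to 4 significant figures as written — each reported figure is rounded only once — all derived quantities are computed starting from the weights at 583.9 t of glass at exact precision (yield, the totals, net glass mass, ignition loss, the five compositions), as set out in the question or the answer.
Oxide masses out of the charge:
  Li2O: 152.7·0.4055 = 61.92 t
  MgO: 135.2·0.4822 + 82.61·0.2176 + 393.4·0.3169 = 207.8 t
  SiO2: 393.4·0.6340 = 249.4 t
  B2O3: 59.06·0.3988 = 23.55 t
  CaO: 82.61·0.3068 + 59.06·0.2683 = 41.19 t
LOI: 135.2·0.5178 + 152.7·0.5945 + 82.61·0.4756 + 59.06·0.3329 + 393.4·0.04910 = 239.1 t
Net of LOI, the glass mass = 823.0 − 239.1 = 583.9 t (consistent with Σ oxide mass)
percent share: oxide ÷ glass, ×100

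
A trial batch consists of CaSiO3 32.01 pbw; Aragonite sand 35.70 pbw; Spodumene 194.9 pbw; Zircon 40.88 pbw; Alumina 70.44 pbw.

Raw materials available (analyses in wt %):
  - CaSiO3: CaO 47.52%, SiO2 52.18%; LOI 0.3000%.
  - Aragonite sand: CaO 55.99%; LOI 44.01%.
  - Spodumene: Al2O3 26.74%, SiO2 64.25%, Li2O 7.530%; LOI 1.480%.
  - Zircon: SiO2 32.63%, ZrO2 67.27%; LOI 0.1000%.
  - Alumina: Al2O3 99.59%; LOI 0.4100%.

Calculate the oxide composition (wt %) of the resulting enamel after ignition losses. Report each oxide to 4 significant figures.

The whole derivation carries exact precision at every stage; working values are shown (rounded to four significant figures) in the printout. Each reported figure is rounded a single time. The derived quantities (five oxide percentages, the yield, glass mass, LOI, the totals) are recomputed starting from the weights for 354.9 pbw of glass in full precision, exactly as shown in the problem or the answer.
Mass of each oxide from the mix:
  CaO: 32.01·0.4752 + 35.70·0.5599 = 35.20 pbw
  Al2O3: 194.9·0.2674 + 70.44·0.9959 = 122.3 pbw
  SiO2: 32.01·0.5218 + 194.9·0.6425 + 40.88·0.3263 = 155.3 pbw
  ZrO2: 40.88·0.6727 = 27.50 pbw
  Li2O: 194.9·0.07530 = 14.68 pbw
LOI: 32.01·0.003000 + 35.70·0.4401 + 194.9·0.01480 + 40.88·0.001000 + 70.44·0.004100 = 19.02 pbw
Glass mass = batch − LOI = 373.9 − 19.02 = 354.9 pbw (matching Σ of the oxides)
wt %: oxide over glass, times 100

Glass mass = 354.9 pbw (batch 373.9 − LOI 19.02).
Composition: CaO 9.918%, Al2O3 34.45%, SiO2 43.75%, ZrO2 7.748%, Li2O 4.135%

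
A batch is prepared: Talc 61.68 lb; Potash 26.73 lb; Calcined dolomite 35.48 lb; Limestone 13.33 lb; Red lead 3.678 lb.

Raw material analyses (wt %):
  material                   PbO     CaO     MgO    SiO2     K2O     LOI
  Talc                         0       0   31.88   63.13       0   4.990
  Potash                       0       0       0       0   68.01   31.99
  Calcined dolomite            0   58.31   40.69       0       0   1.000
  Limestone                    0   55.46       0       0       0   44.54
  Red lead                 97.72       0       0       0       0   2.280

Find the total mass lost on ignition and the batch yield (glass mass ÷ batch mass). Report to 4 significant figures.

LOI loss = 18.00 lb; glass = 122.9 lb; yield = 87.22%

Values along the way are shown rounded off to 4 significant digits within the worked lines; every computation runs at full precision from start to finish — each reported figure takes exactly one rounding. The derived quantities (the five compositions, glass mass, ignition loss, the yield, the totals) are rebuilt from the weighed amounts on 122.9 lb of glass in full float precision as set out in either problem or answer.
Loss on ignition, line by line:
  Talc: 61.68 × 0.04990 = 3.078 lb
  Potash: 26.73 × 0.3199 = 8.551 lb
  Calcined dolomite: 35.48 × 0.01000 = 0.3548 lb
  Limestone: 13.33 × 0.4454 = 5.937 lb
  Red lead: 3.678 × 0.02280 = 0.08386 lb
Total LOI = 18.00 lb
Glass = batch − LOI = 140.9 − 18.00 = 122.9 lb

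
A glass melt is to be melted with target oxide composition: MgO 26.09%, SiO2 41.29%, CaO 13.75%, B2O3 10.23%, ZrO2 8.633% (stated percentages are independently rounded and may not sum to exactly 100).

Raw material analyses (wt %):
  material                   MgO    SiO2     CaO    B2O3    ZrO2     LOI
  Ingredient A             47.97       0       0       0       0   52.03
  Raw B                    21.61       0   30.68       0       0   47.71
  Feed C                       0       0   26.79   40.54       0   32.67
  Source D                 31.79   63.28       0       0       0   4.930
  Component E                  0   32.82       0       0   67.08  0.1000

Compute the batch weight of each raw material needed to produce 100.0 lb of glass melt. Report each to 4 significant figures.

The working math carries exact precision in every operation; the intermediate values are printed, rounded to 4 significant figures, between the steps — a single rounding produces each reported number — all derived quantities are re-derived in full precision (LOI, the five compositions, yield, net glass mass, totals) from the weighed amounts for 100.0 lb of glass, as written in either problem or answer.
Oxide mass targets, per 100.0 lb glass melt:
  MgO: 26.09% × 100.0 = 26.09 lb
  SiO2: 41.29% × 100.0 = 41.29 lb
  CaO: 13.75% × 100.0 = 13.75 lb
  B2O3: 10.23% × 100.0 = 10.23 lb
  ZrO2: 8.633% × 100.0 = 8.633 lb
Oxide-by-oxide audit with the batch weights as given, at the basis given (sums match the target masses exact up to rounding of places):
  MgO: 5.307·0.4797 + 22.78·0.2161 + 58.57·0.3179 = 26.09 lb (target 26.09 lb)
  SiO2: 58.57·0.6328 + 12.87·0.3282 = 41.29 lb (target 41.29 lb)
  CaO: 22.78·0.3068 + 25.23·0.2679 = 13.75 lb (target 13.75 lb)
  B2O3: 25.23·0.4054 = 10.23 lb (target 10.23 lb)
  ZrO2: 12.87·0.6708 = 8.633 lb (target 8.633 lb)
Glass-mass closure: Σ batch − LOI loss = 99.98 lb (targets for the oxides total 99.99 lb; versus the stated basis of 100.0 lb — gaps are rounding artifacts).
Batch grand total — Σ batch = 124.8 lb; loss to ignition Σ batch·LOI = 24.77 lb; yield: glass divided by total = 80.14%.

Batch per 100.0 lb glass melt:
  Ingredient A: 5.307 lb
  Raw B: 22.78 lb
  Feed C: 25.23 lb
  Source D: 58.57 lb
  Component E: 12.87 lb
Total batch = 124.8 lb; LOI loss = 24.77 lb; yield = 80.14%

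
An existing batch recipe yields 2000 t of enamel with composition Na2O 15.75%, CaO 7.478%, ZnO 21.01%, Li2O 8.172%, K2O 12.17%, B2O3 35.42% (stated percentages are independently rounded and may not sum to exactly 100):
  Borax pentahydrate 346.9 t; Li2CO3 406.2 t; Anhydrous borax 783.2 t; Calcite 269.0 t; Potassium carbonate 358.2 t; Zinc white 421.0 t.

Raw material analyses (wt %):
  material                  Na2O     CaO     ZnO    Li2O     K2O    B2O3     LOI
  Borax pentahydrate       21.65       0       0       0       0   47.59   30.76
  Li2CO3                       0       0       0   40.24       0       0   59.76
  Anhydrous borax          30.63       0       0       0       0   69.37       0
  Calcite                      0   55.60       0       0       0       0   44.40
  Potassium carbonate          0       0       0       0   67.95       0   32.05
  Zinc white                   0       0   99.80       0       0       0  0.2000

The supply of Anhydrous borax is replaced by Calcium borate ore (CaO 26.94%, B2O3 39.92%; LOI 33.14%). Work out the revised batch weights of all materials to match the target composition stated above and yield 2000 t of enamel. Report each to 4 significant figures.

Full precision is kept throughout; values along the way are shown, rounded to 4 significant figures, alongside each step. Every reported number receives exactly one rounding — all derived quantities, including yield, the six compositions, net glass mass, totals, LOI, are rebuilt from the weighed amounts at 2000 t of glass at exact precision, as they appear in question or answer.
Per-oxide target masses for 2000 t enamel:
  Na2O: 15.75% × 2000 = 315.0 t
  CaO: 7.478% × 2000 = 149.6 t
  ZnO: 21.01% × 2000 = 420.2 t
  Li2O: 8.172% × 2000 = 163.4 t
  K2O: 12.17% × 2000 = 243.4 t
  B2O3: 35.42% × 2000 = 708.4 t
Sums-versus-targets review on the weights just shown, against the basis in use (summed amounts equal target values modulo rounding of the values):
  Na2O: 1455·0.2165 = 315.0 t (target 315.0 t)
  CaO: 40.04·0.2694 + 249.6·0.5560 = 149.6 t (target 149.6 t)
  ZnO: 421.0·0.9980 = 420.2 t (target 420.2 t)
  Li2O: 406.2·0.4024 = 163.5 t (target 163.4 t)
  K2O: 358.2·0.6795 = 243.4 t (target 243.4 t)
  B2O3: 1455·0.4759 + 40.04·0.3992 = 708.4 t (target 708.4 t)
Glass-mass sanity pass: batch Σ − ignition loss = 2000 t (per-oxide target masses sum to 2000 t; stated basis 2000 t — gaps are rounding artifacts).
Adding the batch up: Σ batch = 2930 t; loss to ignition Σ batch·LOI = 930.0 t; as yield: glass ÷ batch → 68.26%.

Revised batch per 2000 t enamel:
  Borax pentahydrate: 1455 t
  Li2CO3: 406.2 t
  Calcium borate ore: 40.04 t
  Calcite: 249.6 t
  Potassium carbonate: 358.2 t
  Zinc white: 421.0 t
Total batch = 2930 t; LOI loss = 930.0 t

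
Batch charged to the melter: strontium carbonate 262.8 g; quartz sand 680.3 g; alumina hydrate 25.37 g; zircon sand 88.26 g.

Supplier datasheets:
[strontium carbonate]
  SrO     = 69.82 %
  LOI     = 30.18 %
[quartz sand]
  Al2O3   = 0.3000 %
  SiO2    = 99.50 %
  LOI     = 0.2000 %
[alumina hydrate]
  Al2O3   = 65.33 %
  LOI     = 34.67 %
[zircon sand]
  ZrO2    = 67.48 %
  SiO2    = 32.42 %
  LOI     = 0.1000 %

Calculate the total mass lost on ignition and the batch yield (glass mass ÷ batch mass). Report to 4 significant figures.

LOI loss = 89.56 g; glass = 967.2 g; yield = 91.53%

Rounding to four significant figures extends to every in-between result as shown; all arithmetic carries exact precision throughout. Every reported value takes just one rounding. The derived quantities, including ignition loss, totals, net glass mass, the yield, the four compositions, are rebuilt from the weighed amounts at 967.2 g of glass in full float precision as set out in the problem or answer text.
Each material's LOI contribution:
  strontium carbonate: 262.8 × 0.3018 = 79.31 g
  quartz sand: 680.3 × 0.002000 = 1.361 g
  alumina hydrate: 25.37 × 0.3467 = 8.796 g
  zircon sand: 88.26 × 0.001000 = 0.08826 g
Total LOI = 89.56 g
Glass = batch − LOI = 1057 − 89.56 = 967.2 g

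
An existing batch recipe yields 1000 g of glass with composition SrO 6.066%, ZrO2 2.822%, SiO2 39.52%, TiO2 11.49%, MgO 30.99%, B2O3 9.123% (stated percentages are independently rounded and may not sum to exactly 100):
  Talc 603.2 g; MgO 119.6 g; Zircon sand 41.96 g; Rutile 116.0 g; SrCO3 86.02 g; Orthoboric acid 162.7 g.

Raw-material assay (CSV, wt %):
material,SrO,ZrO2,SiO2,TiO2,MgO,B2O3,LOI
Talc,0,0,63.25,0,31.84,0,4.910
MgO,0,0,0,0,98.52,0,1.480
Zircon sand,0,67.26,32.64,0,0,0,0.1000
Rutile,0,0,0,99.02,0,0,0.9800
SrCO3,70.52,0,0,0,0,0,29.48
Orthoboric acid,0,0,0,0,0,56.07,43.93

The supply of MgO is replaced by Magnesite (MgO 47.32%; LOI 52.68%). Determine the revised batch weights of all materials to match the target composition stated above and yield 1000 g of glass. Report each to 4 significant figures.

Revised batch per 1000 g glass:
  Talc: 603.2 g
  Magnesite: 249.1 g
  Zircon sand: 41.96 g
  Rutile: 116.0 g
  SrCO3: 86.02 g
  Orthoboric acid: 162.7 g
Total batch = 1259 g; LOI loss = 258.9 g

Every computation holds exact precision from first step to last. Working values are printed rounded to 4 significant figures on the page; a single rounding completes every reported number; all derived quantities (totals, glass mass, LOI, six oxide percentages, the yield) are re-derived in exact precision using the weight values at 1000 g of glass as quoted within either problem or answer.
Per-oxide target masses for 1000 g glass:
  SrO: 6.066% × 1000 = 60.66 g
  ZrO2: 2.822% × 1000 = 28.22 g
  SiO2: 39.52% × 1000 = 395.2 g
  TiO2: 11.49% × 1000 = 114.9 g
  MgO: 30.99% × 1000 = 309.9 g
  B2O3: 9.123% × 1000 = 91.23 g
Oxide-by-oxide audit applying the batch weights above, at the basis given (sums match the target masses inside rounding margins):
  SrO: 86.02·0.7052 = 60.66 g (target 60.66 g)
  ZrO2: 41.96·0.6726 = 28.22 g (target 28.22 g)
  SiO2: 603.2·0.6325 + 41.96·0.3264 = 395.2 g (target 395.2 g)
  TiO2: 116.0·0.9902 = 114.9 g (target 114.9 g)
  MgO: 603.2·0.3184 + 249.1·0.4732 = 309.9 g (target 309.9 g)
  B2O3: 162.7·0.5607 = 91.23 g (target 91.23 g)
Glass-mass closure: Σ batch − LOI loss = 1000 g (oxide target masses add up to 1000 g; with the basis standing at 1000 g — any gap is answer rounding).
Summing the batch: Σ batch = 1259 g; LOI removed, Σ of batch·LOI: 258.9 g; the yield ratio, glass ÷ batch: 79.44%.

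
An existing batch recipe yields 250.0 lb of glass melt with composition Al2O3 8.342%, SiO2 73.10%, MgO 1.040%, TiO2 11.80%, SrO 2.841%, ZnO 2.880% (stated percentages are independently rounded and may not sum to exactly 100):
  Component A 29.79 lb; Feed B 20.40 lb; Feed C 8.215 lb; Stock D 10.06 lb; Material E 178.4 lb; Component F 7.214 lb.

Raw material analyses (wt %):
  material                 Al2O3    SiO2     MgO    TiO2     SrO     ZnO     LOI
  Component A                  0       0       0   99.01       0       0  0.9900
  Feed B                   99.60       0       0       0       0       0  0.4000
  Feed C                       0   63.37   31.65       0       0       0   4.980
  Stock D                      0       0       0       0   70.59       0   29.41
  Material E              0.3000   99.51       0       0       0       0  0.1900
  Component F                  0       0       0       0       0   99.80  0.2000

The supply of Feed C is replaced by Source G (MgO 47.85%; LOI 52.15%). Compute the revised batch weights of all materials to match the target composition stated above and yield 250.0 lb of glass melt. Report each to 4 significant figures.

Revised batch per 250.0 lb glass melt:
  Component A: 29.79 lb
  Feed B: 20.39 lb
  Source G: 5.434 lb
  Stock D: 10.06 lb
  Material E: 183.6 lb
  Component F: 7.214 lb
Total batch = 256.5 lb; LOI loss = 6.532 lb

Values along the way are printed rounded to 4 significant digits at each printed step — all internal work carries exact precision end to end; exactly one rounding lands on each reported result — the derived quantities (the totals, the six compositions, LOI, net glass mass, the yield) are recomputed in full float precision from the weighed amounts on 250.0 lb of glass as given in the problem or answer text.
Oxide-by-oxide targets in 250.0 lb glass melt:
  Al2O3: 8.342% × 250.0 = 20.86 lb
  SiO2: 73.10% × 250.0 = 182.8 lb
  MgO: 1.040% × 250.0 = 2.600 lb
  TiO2: 11.80% × 250.0 = 29.50 lb
  SrO: 2.841% × 250.0 = 7.102 lb
  ZnO: 2.880% × 250.0 = 7.200 lb
Checking each oxide sum using the reported weights, for the quoted basis mass (sum by sum, the targets are met up to rounding of the answer):
  Al2O3: 20.39·0.9960 + 183.6·0.003000 = 20.86 lb (target 20.86 lb)
  SiO2: 183.6·0.9951 = 182.7 lb (target 182.8 lb)
  MgO: 5.434·0.4785 = 2.600 lb (target 2.600 lb)
  TiO2: 29.79·0.9901 = 29.50 lb (target 29.50 lb)
  SrO: 10.06·0.7059 = 7.101 lb (target 7.102 lb)
  ZnO: 7.214·0.9980 = 7.200 lb (target 7.200 lb)
Glass mass check: total charge less LOI = 250.0 lb (oxide target masses add up to 250.0 lb; with the basis standing at 250.0 lb — deltas are rounding alone).
Whole-batch sum: Σ batch = 256.5 lb; loss to ignition Σ batch·LOI = 6.532 lb; the yield ratio, glass ÷ batch: 97.45%.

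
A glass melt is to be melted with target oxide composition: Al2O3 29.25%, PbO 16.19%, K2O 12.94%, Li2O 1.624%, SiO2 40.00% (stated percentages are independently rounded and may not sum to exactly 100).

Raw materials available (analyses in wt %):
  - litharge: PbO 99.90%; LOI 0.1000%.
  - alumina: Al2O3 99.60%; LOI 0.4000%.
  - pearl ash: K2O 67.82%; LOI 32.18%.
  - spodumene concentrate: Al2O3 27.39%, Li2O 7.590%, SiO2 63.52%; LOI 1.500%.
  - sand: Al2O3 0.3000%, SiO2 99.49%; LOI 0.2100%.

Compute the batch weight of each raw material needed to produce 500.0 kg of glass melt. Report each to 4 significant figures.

In-progress results are printed, with 4-significant-figure rounding, when written out; each numeric step keeps full float precision in every operation. Every reported number receives exactly one rounding; all derived quantities are rebuilt in exact precision (net glass mass, the yield, ignition loss, the five compositions, the totals) starting from the weights on 500.0 kg of glass, exactly as shown in the problem or the answer.
Oxide-by-oxide targets in 500.0 kg glass melt:
  Al2O3: 29.25% × 500.0 = 146.2 kg
  PbO: 16.19% × 500.0 = 80.95 kg
  K2O: 12.94% × 500.0 = 64.70 kg
  Li2O: 1.624% × 500.0 = 8.120 kg
  SiO2: 40.00% × 500.0 = 200.0 kg
Sums-versus-targets review on the weights just shown, on the stated basis (oxide sums agree with the targets inside rounding margins):
  Al2O3: 117.0·0.9960 + 107.0·0.2739 + 132.7·0.003000 = 146.2 kg (target 146.2 kg)
  PbO: 81.03·0.9990 = 80.95 kg (target 80.95 kg)
  K2O: 95.40·0.6782 = 64.70 kg (target 64.70 kg)
  Li2O: 107.0·0.07590 = 8.121 kg (target 8.120 kg)
  SiO2: 107.0·0.6352 + 132.7·0.9949 = 200.0 kg (target 200.0 kg)
Glass-mass sanity pass: total batch − LOI = 500.0 kg (the Σ of target masses is 500.0 kg; basis as stated: 500.0 kg — any gap is answer rounding).
Total batch = Σ batch = 533.1 kg; LOI loss = Σ batch·LOI = 33.13 kg; yield, glass over the total, = 93.79%.

Batch per 500.0 kg glass melt:
  litharge: 81.03 kg
  alumina: 117.0 kg
  pearl ash: 95.40 kg
  spodumene concentrate: 107.0 kg
  sand: 132.7 kg
Total batch = 533.1 kg; LOI loss = 33.13 kg; yield = 93.79%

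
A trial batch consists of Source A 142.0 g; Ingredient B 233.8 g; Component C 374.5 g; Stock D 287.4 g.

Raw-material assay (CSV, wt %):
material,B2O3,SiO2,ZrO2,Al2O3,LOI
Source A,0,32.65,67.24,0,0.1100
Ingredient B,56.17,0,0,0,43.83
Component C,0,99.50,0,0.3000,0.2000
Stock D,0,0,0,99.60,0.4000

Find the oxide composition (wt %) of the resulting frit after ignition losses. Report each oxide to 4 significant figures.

Glass mass = 933.2 g (batch 1038 − LOI 104.5).
Composition: B2O3 14.07%, SiO2 44.90%, ZrO2 10.23%, Al2O3 30.80%

Every computation runs at exact precision at all times — values along the way are printed rounded to 4 significant figures alongside each step. Every reported result receives exactly one rounding — derived quantities (totals, four oxide percentages, yield, net glass mass, ignition loss) are recomputed at full precision using the weight values on 933.2 g of glass precisely as stated by either problem or answer.
Oxide-by-oxide delivered mass:
  B2O3: 233.8·0.5617 = 131.3 g
  SiO2: 142.0·0.3265 + 374.5·0.9950 = 419.0 g
  ZrO2: 142.0·0.6724 = 95.48 g
  Al2O3: 374.5·0.003000 + 287.4·0.9960 = 287.4 g
LOI: 142.0·0.001100 + 233.8·0.4383 + 374.5·0.002000 + 287.4·0.004000 = 104.5 g
The glass mass, total less LOI, = 1038 − 104.5 = 933.2 g (= Σ oxide masses)
percent share: oxide ÷ glass, ×100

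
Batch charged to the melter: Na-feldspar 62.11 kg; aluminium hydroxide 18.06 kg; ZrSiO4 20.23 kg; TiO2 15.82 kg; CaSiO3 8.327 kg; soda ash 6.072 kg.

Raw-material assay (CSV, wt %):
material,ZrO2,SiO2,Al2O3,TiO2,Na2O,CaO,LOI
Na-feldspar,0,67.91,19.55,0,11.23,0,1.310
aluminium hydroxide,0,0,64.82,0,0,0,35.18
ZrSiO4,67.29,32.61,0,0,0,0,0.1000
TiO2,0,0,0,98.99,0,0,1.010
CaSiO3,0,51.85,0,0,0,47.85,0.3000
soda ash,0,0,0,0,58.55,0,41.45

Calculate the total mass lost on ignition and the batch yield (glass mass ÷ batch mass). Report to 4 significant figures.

LOI loss = 9.889 kg; glass = 120.7 kg; yield = 92.43%

The working math maintains full float precision through the solve; working values are printed, rounded to four significant digits, across the worked steps — each reported number takes just one rounding — the derived quantities are re-derived at full precision (glass mass, totals, the yield, the six compositions, ignition loss) from the batch weights on 120.7 kg of glass exactly as printed in the question or the answer.
Material-by-material LOI:
  Na-feldspar: 62.11 × 0.01310 = 0.8136 kg
  aluminium hydroxide: 18.06 × 0.3518 = 6.354 kg
  ZrSiO4: 20.23 × 0.001000 = 0.02023 kg
  TiO2: 15.82 × 0.01010 = 0.1598 kg
  CaSiO3: 8.327 × 0.003000 = 0.02498 kg
  soda ash: 6.072 × 0.4145 = 2.517 kg
Total LOI = 9.889 kg
Glass = batch − LOI = 130.6 − 9.889 = 120.7 kg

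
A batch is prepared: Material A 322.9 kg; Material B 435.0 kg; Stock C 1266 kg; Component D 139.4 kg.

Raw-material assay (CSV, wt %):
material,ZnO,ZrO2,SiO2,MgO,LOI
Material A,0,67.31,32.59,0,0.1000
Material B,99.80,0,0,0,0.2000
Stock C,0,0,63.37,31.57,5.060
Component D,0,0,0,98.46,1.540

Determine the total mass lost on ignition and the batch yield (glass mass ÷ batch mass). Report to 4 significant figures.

LOI loss = 67.40 kg; glass = 2096 kg; yield = 96.88%

The intermediate values are displayed (rounded to four significant digits) across the worked steps; the working math holds full float precision through every step; each reported figure sees exactly one rounding — the derived quantities, including LOI, totals, yield, four oxide percentages, glass mass, are re-derived from the batch weights for 2096 kg of glass at exact precision, as they appear in the question or the answer.
Material-by-material LOI:
  Material A: 322.9 × 0.001000 = 0.3229 kg
  Material B: 435.0 × 0.002000 = 0.8700 kg
  Stock C: 1266 × 0.05060 = 64.06 kg
  Component D: 139.4 × 0.01540 = 2.147 kg
Total LOI = 67.40 kg
Glass = batch − LOI = 2163 − 67.40 = 2096 kg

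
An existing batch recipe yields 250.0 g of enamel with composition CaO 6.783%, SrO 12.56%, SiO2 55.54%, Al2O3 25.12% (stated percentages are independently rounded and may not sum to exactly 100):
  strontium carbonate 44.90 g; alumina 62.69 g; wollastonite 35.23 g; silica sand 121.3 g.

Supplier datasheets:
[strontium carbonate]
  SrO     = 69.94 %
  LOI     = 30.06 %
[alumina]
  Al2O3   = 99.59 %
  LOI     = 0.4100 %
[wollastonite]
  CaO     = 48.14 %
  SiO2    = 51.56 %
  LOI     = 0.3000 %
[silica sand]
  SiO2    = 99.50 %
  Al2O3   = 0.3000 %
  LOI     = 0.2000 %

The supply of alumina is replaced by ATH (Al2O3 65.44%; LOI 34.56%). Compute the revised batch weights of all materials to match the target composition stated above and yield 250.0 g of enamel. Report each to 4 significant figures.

Revised batch per 250.0 g enamel:
  strontium carbonate: 44.90 g
  ATH: 95.41 g
  wollastonite: 35.23 g
  silica sand: 121.3 g
Total batch = 296.8 g; LOI loss = 46.82 g

Each numeric step maintains exact precision all the way through — in-progress results appear rounded to four significant figures on the page; each reported number undergoes a single rounding; all derived quantities (totals, the four compositions, glass mass, yield, ignition loss) are re-derived at full float precision starting from the weights for 250.0 g of glass, exactly as shown in problem or answer.
Oxide mass targets, per 250.0 g enamel:
  CaO: 6.783% × 250.0 = 16.96 g
  SrO: 12.56% × 250.0 = 31.40 g
  SiO2: 55.54% × 250.0 = 138.8 g
  Al2O3: 25.12% × 250.0 = 62.80 g
Mass-balance tally per oxide applying the batch weights above, versus the basis set out (oxide sums agree with the targets exact up to rounding of places):
  CaO: 35.23·0.4814 = 16.96 g (target 16.96 g)
  SrO: 44.90·0.6994 = 31.40 g (target 31.40 g)
  SiO2: 35.23·0.5156 + 121.3·0.9950 = 138.9 g (target 138.8 g)
  Al2O3: 95.41·0.6544 + 121.3·0.003000 = 62.80 g (target 62.80 g)
Glass-mass sanity pass: batch total minus LOI = 250.0 g (the targets, summed, come to 250.0 g; the stated basis being 250.0 g — differing by rounding only).
Batch total: Σ batch = 296.8 g; LOI removed, Σ of batch·LOI: 46.82 g; glass ÷ batch gives a yield of 84.23%.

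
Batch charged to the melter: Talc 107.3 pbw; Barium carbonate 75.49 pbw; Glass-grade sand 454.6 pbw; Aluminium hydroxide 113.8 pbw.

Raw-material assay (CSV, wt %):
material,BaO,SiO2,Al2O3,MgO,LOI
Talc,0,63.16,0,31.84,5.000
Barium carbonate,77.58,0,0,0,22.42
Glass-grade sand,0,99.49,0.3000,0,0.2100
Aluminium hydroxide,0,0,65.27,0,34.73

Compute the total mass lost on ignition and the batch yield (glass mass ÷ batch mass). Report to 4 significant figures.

The working math maintains full precision in every operation; the intermediate values appear, rounded to 4 significant figures, when written out; each reported figure carries a single rounding. The derived quantities, including glass mass, LOI, the totals, four oxide percentages, yield, are rebuilt using the weight values at 688.4 pbw of glass in full float precision, as they appear in the question or the answer.
Loss on ignition, line by line:
  Talc: 107.3 × 0.05000 = 5.365 pbw
  Barium carbonate: 75.49 × 0.2242 = 16.92 pbw
  Glass-grade sand: 454.6 × 0.002100 = 0.9547 pbw
  Aluminium hydroxide: 113.8 × 0.3473 = 39.52 pbw
Total LOI = 62.77 pbw
Glass = batch − LOI = 751.2 − 62.77 = 688.4 pbw

LOI loss = 62.77 pbw; glass = 688.4 pbw; yield = 91.64%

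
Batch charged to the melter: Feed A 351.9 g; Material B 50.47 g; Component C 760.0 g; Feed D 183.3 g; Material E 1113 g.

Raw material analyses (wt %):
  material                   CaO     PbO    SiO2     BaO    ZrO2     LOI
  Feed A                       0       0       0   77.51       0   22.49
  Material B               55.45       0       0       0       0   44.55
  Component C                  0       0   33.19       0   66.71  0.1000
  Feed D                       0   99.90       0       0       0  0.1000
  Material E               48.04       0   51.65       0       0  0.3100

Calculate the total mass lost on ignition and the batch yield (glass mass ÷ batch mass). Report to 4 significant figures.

Each numeric step holds full precision at all times; intermediates are printed with 4-significant-digit rounding alongside each step; every reported number is rounded only once; derived quantities, which include glass mass, the five compositions, LOI, totals, yield, are carried in full precision, as set out in problem or answer, from the batch weights at 2353 g of glass.
Per-material ignition loss:
  Feed A: 351.9 × 0.2249 = 79.14 g
  Material B: 50.47 × 0.4455 = 22.48 g
  Component C: 760.0 × 0.001000 = 0.7600 g
  Feed D: 183.3 × 0.001000 = 0.1833 g
  Material E: 1113 × 0.003100 = 3.450 g
Total LOI = 106.0 g
Glass = batch − LOI = 2459 − 106.0 = 2353 g

LOI loss = 106.0 g; glass = 2353 g; yield = 95.69%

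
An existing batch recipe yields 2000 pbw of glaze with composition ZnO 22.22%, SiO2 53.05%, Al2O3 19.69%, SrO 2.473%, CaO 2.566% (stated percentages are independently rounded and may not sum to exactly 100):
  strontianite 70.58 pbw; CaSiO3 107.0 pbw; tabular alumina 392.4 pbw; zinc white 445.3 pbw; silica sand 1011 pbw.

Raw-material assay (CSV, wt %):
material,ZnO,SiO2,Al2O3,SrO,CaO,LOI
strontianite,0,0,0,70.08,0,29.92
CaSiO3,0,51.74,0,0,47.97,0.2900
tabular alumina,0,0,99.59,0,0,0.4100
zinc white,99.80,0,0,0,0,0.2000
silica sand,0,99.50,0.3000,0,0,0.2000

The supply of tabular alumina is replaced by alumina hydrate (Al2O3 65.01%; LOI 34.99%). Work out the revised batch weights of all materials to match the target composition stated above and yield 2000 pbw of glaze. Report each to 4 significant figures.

Revised batch per 2000 pbw glaze:
  strontianite: 70.58 pbw
  CaSiO3: 107.0 pbw
  alumina hydrate: 601.1 pbw
  zinc white: 445.3 pbw
  silica sand: 1011 pbw
Total batch = 2235 pbw; LOI loss = 234.7 pbw

Intermediates are printed, rounded to 4 significant digits, in the working — all arithmetic carries exact precision end to end. Every reported number undergoes a single rounding; the derived quantities (totals, glass mass, ignition loss, five oxide percentages, the yield) are carried in full precision starting from the weights on 2000 pbw of glass exactly as shown in the problem or the answer.
The oxide mass targets at 2000 pbw glaze:
  ZnO: 22.22% × 2000 = 444.4 pbw
  SiO2: 53.05% × 2000 = 1061 pbw
  Al2O3: 19.69% × 2000 = 393.8 pbw
  SrO: 2.473% × 2000 = 49.46 pbw
  CaO: 2.566% × 2000 = 51.32 pbw
Balance tally, oxide-wise, on the weights just shown, on the stated basis (every target is met by its sum within answer rounding):
  ZnO: 445.3·0.9980 = 444.4 pbw (target 444.4 pbw)
  SiO2: 107.0·0.5174 + 1011·0.9950 = 1061 pbw (target 1061 pbw)
  Al2O3: 601.1·0.6501 + 1011·0.003000 = 393.8 pbw (target 393.8 pbw)
  SrO: 70.58·0.7008 = 49.46 pbw (target 49.46 pbw)
  CaO: 107.0·0.4797 = 51.33 pbw (target 51.32 pbw)
Consistency of the glass mass: whole batch net of LOI = 2000 pbw (the targets, summed, come to 2000 pbw; stated basis 2000 pbw — a pure rounding effect).
Total batch = Σ batch = 2235 pbw; LOI loss = Σ batch·LOI = 234.7 pbw; yield = glass ÷ total batch = 89.50%.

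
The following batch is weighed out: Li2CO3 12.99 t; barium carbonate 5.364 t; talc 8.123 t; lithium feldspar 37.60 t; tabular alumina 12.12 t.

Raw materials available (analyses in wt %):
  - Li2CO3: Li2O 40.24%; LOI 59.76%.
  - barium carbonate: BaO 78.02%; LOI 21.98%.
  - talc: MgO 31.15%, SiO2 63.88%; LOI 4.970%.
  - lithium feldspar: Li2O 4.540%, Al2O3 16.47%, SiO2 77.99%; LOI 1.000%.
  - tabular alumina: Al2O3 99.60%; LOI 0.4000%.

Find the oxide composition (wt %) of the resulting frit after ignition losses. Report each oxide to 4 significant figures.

Each numeric step keeps exact precision through the solve. Intermediates are shown (rounded to four significant figures) at each printed step — exactly one rounding lands on every reported value — derived quantities, which include yield, glass mass, totals, five oxide percentages, LOI, are recomputed in full float precision, as quoted within the question or the answer, starting from the weights at 66.43 t of glass.
Oxide masses out of the charge:
  MgO: 8.123·0.3115 = 2.530 t
  Li2O: 12.99·0.4024 + 37.60·0.04540 = 6.934 t
  Al2O3: 37.60·0.1647 + 12.12·0.9960 = 18.26 t
  BaO: 5.364·0.7802 = 4.185 t
  SiO2: 8.123·0.6388 + 37.60·0.7799 = 34.51 t
LOI: 12.99·0.5976 + 5.364·0.2198 + 8.123·0.04970 + 37.60·0.01000 + 12.12·0.004000 = 9.770 t
Glass mass = batch − LOI = 76.20 − 9.770 = 66.43 t (= the summed oxide contributions)
percent share: oxide ÷ glass, ×100

Glass mass = 66.43 t (batch 76.20 − LOI 9.770).
Composition: MgO 3.809%, Li2O 10.44%, Al2O3 27.50%, BaO 6.300%, SiO2 51.96%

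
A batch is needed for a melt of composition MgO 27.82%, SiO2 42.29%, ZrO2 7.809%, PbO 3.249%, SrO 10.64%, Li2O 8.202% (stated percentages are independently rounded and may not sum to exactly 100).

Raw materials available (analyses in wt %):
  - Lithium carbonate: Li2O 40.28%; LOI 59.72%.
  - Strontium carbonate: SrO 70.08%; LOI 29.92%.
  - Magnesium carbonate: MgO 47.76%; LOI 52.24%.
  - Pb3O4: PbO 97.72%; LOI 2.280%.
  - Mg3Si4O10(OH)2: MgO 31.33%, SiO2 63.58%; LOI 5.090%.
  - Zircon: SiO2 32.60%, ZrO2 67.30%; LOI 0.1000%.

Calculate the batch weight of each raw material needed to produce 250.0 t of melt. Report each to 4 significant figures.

Batch per 250.0 t melt:
  Lithium carbonate: 50.91 t
  Strontium carbonate: 37.96 t
  Magnesium carbonate: 46.30 t
  Pb3O4: 8.312 t
  Mg3Si4O10(OH)2: 151.4 t
  Zircon: 29.01 t
Total batch = 323.9 t; LOI loss = 73.87 t; yield = 77.19%

Every computation maintains full float precision from start to finish; the intermediate values are rounded off to 4 significant figures as shown; every reported number is rounded just once — derived quantities (ignition loss, the yield, the six compositions, totals, glass mass) are carried from the weighed amounts on 250.0 t of glass at exact precision, as given in the problem or the answer.
Target oxide masses per 250.0 t melt:
  MgO: 27.82% × 250.0 = 69.55 t
  SiO2: 42.29% × 250.0 = 105.7 t
  ZrO2: 7.809% × 250.0 = 19.52 t
  PbO: 3.249% × 250.0 = 8.123 t
  SrO: 10.64% × 250.0 = 26.60 t
  Li2O: 8.202% × 250.0 = 20.50 t
Mass-balance tally per oxide per the reported batch figures, at the basis given (every target is met by its sum net of answer rounding effects):
  MgO: 46.30·0.4776 + 151.4·0.3133 = 69.55 t (target 69.55 t)
  SiO2: 151.4·0.6358 + 29.01·0.3260 = 105.7 t (target 105.7 t)
  ZrO2: 29.01·0.6730 = 19.52 t (target 19.52 t)
  PbO: 8.312·0.9772 = 8.122 t (target 8.123 t)
  SrO: 37.96·0.7008 = 26.60 t (target 26.60 t)
  Li2O: 50.91·0.4028 = 20.51 t (target 20.50 t)
Glass-mass closure: total charge less LOI = 250.0 t (oxide target masses add up to 250.0 t; the stated basis being 250.0 t — differing by rounding only).
Batch total: Σ batch = 323.9 t; ignition loss, Σ(batch × LOI) = 73.87 t; glass ÷ batch gives a yield of 77.19%.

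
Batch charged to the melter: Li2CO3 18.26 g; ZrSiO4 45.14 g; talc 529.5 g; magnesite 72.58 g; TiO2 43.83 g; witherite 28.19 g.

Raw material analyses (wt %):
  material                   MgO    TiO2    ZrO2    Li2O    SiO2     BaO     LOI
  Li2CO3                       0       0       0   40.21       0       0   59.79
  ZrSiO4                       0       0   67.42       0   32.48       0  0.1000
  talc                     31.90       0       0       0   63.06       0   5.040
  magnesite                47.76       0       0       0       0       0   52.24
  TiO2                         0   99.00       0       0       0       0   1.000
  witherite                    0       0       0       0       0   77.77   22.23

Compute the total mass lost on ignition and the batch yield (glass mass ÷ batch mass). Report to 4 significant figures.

LOI loss = 82.27 g; glass = 655.2 g; yield = 88.84%

The intermediate values are printed, with 4-significant-digit rounding, on the page. Full float precision is kept through the solve — each reported result is rounded only once — all derived quantities, including glass mass, totals, ignition loss, the six compositions, yield, are carried starting from the weights on 655.2 g of glass in full float precision, as they appear in the problem or the answer.
LOI of each material in turn:
  Li2CO3: 18.26 × 0.5979 = 10.92 g
  ZrSiO4: 45.14 × 0.001000 = 0.04514 g
  talc: 529.5 × 0.05040 = 26.69 g
  magnesite: 72.58 × 0.5224 = 37.92 g
  TiO2: 43.83 × 0.01000 = 0.4383 g
  witherite: 28.19 × 0.2223 = 6.267 g
Total LOI = 82.27 g
Glass = batch − LOI = 737.5 − 82.27 = 655.2 g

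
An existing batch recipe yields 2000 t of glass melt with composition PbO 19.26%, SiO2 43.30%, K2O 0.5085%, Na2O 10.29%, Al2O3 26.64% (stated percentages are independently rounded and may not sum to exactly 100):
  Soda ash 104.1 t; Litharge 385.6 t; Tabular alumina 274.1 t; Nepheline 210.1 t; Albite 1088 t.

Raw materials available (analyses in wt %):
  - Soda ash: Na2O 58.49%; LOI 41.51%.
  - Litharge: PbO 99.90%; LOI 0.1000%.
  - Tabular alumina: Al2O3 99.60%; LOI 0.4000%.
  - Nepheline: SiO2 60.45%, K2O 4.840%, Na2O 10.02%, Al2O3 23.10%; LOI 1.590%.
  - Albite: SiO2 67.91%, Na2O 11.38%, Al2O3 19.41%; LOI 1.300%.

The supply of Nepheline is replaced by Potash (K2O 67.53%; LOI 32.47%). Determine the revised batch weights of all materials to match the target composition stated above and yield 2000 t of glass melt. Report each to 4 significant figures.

All internal work holds full float precision at all times; the intermediate values appear, with 4-significant-figure rounding, alongside each step; every reported result includes exactly one rounding — the derived quantities (the yield, net glass mass, totals, five oxide percentages, ignition loss) are recomputed from the batch weights for 2000 t of glass at full precision, as given in the problem or answer text.
Target oxide masses per 2000 t glass melt:
  PbO: 19.26% × 2000 = 385.2 t
  SiO2: 43.30% × 2000 = 866.0 t
  K2O: 0.5085% × 2000 = 10.17 t
  Na2O: 10.29% × 2000 = 205.8 t
  Al2O3: 26.64% × 2000 = 532.8 t
Oxide-by-oxide audit per the reported batch figures, at the basis given (sum by sum, the targets are met modulo rounding of the values):
  PbO: 385.6·0.9990 = 385.2 t (target 385.2 t)
  SiO2: 1275·0.6791 = 865.9 t (target 866.0 t)
  K2O: 15.06·0.6753 = 10.17 t (target 10.17 t)
  Na2O: 103.7·0.5849 + 1275·0.1138 = 205.7 t (target 205.8 t)
  Al2O3: 286.4·0.9960 + 1275·0.1941 = 532.7 t (target 532.8 t)
Glass-mass sanity pass: whole batch net of LOI = 2000 t (per-oxide target masses sum to 2000 t; stated basis 2000 t — rounding explains the deltas).
Whole-batch sum: Σ batch = 2066 t; Σ batch·LOI gives LOI loss = 66.04 t; as yield: glass ÷ batch → 96.80%.

Revised batch per 2000 t glass melt:
  Soda ash: 103.7 t
  Litharge: 385.6 t
  Tabular alumina: 286.4 t
  Potash: 15.06 t
  Albite: 1275 t
Total batch = 2066 t; LOI loss = 66.04 t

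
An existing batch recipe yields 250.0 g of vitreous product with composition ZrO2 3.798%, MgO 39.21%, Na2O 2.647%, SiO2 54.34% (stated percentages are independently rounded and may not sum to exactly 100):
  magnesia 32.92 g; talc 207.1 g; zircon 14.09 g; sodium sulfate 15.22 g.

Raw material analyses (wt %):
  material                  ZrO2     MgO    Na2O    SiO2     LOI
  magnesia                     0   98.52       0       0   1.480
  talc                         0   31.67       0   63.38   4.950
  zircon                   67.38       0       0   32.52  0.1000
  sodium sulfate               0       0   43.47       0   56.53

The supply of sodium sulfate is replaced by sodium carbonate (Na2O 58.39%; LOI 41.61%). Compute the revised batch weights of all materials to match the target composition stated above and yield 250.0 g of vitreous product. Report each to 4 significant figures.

Revised batch per 250.0 g vitreous product:
  magnesia: 32.92 g
  talc: 207.1 g
  zircon: 14.09 g
  sodium carbonate: 11.33 g
Total batch = 265.4 g; LOI loss = 15.47 g

Working values are rounded off to 4 significant digits when quoted. All internal work keeps exact precision at all times; every reported number takes just one rounding — the derived quantities (the totals, the yield, four oxide percentages, LOI, glass mass) are rebuilt in full precision using the weight values on 250.0 g of glass, as they appear in problem or answer.
Oxide mass targets, per 250.0 g vitreous product:
  ZrO2: 3.798% × 250.0 = 9.495 g
  MgO: 39.21% × 250.0 = 98.02 g
  Na2O: 2.647% × 250.0 = 6.618 g
  SiO2: 54.34% × 250.0 = 135.8 g
Per-oxide balance check per the reported batch figures, versus the basis set out (each sum matches its target mass given rounding of the digits):
  ZrO2: 14.09·0.6738 = 9.494 g (target 9.495 g)
  MgO: 32.92·0.9852 + 207.1·0.3167 = 98.02 g (target 98.02 g)
  Na2O: 11.33·0.5839 = 6.616 g (target 6.618 g)
  SiO2: 207.1·0.6338 + 14.09·0.3252 = 135.8 g (target 135.8 g)
Mass balance on the glass: batch Σ − ignition loss = 250.0 g (oxide target masses add up to 250.0 g; basis as stated: 250.0 g — a pure rounding effect).
Batch grand total — Σ batch = 265.4 g; Σ batch·LOI gives LOI loss = 15.47 g; as yield: glass ÷ batch → 94.17%.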